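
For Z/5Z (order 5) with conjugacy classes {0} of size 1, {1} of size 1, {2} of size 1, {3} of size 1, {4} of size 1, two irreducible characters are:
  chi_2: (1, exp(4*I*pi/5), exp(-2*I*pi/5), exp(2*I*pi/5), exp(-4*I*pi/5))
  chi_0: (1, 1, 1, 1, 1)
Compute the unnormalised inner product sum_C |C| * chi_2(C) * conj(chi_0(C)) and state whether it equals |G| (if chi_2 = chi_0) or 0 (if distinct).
Sum = 0; so <chi_2, chi_0> = 0 (distinct irreducibles are orthogonal).

Compute term by term over conjugacy classes (|C| * chi_2(C) * conj(chi_0(C))):
  1*(1)*conj(1) + 1*(exp(4*I*pi/5))*conj(1) + 1*(exp(-2*I*pi/5))*conj(1) + 1*(exp(2*I*pi/5))*conj(1) + 1*(exp(-4*I*pi/5))*conj(1)
  = (1) + (exp(4*I*pi/5)) + (exp(-2*I*pi/5)) + (exp(2*I*pi/5)) + (exp(-4*I*pi/5))
  = 0.
(Exp terms are combined using exp(i*s)*conj(exp(i*t)) = exp(i*(s-t)), and sums of them are collapsed using the identity that for every m > 1 the m distinct m-th roots of unity sum to 0, e.g. 1 + exp(2*I*pi/3) + exp(-2*I*pi/3) = 0.)
Dividing by |G| = 5 gives 0/5 = 0, matching the row-orthogonality relation <chi_2, chi_0> = [chi_2 = chi_0].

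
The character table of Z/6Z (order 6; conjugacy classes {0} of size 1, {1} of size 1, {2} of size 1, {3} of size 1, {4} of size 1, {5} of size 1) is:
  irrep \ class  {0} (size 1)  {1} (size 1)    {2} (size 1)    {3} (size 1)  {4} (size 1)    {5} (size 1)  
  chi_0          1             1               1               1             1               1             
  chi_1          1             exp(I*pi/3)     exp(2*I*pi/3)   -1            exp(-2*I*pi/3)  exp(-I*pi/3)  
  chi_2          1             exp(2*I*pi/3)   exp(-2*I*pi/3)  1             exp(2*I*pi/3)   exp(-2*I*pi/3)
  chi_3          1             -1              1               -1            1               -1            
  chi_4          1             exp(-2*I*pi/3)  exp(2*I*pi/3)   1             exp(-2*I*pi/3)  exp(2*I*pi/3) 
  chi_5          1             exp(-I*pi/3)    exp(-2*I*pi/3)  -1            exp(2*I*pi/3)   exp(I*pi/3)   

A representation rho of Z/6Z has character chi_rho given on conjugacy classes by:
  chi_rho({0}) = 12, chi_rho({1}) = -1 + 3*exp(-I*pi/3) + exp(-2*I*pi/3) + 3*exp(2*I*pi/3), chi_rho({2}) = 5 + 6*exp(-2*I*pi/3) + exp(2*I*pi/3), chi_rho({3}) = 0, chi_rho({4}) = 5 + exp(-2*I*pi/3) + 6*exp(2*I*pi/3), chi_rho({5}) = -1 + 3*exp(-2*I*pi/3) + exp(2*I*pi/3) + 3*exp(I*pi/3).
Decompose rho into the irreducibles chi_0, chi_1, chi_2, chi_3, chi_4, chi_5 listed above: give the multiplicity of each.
Multiplicities: chi_0: 2, chi_1: 0, chi_2: 3, chi_3: 3, chi_4: 1, chi_5: 3.

Derivation: Use <chi_rho, chi> = (1/|G|) sum_C |C| * chi_rho(C) * conj(chi(C)) with |G| = 6 for each irreducible chi in the table:
  <chi_rho, chi_0> = (1/6)[1*(12)*conj(1) + 1*(-1 + 3*exp(-I*pi/3) + exp(-2*I*pi/3) + 3*exp(2*I*pi/3))*conj(1) + 1*(5 + 6*exp(-2*I*pi/3) + exp(2*I*pi/3))*conj(1) + 1*(0)*conj(1) + 1*(5 + exp(-2*I*pi/3) + 6*exp(2*I*pi/3))*conj(1) + 1*(-1 + 3*exp(-2*I*pi/3) + exp(2*I*pi/3) + 3*exp(I*pi/3))*conj(1)]
      = (1/6)[(12) + (-1 + 3*exp(-I*pi/3) + exp(-2*I*pi/3) + 3*exp(2*I*pi/3)) + (5 + 6*exp(-2*I*pi/3) + exp(2*I*pi/3)) + (0) + (5 + exp(-2*I*pi/3) + 6*exp(2*I*pi/3)) + (-1 + 3*exp(-2*I*pi/3) + exp(2*I*pi/3) + 3*exp(I*pi/3))] = 12/6 = 2
  <chi_rho, chi_1> = (1/6)[1*(12)*conj(1) + 1*(-1 + 3*exp(-I*pi/3) + exp(-2*I*pi/3) + 3*exp(2*I*pi/3))*conj(exp(I*pi/3)) + 1*(5 + 6*exp(-2*I*pi/3) + exp(2*I*pi/3))*conj(exp(2*I*pi/3)) + 1*(0)*conj(-1) + 1*(5 + exp(-2*I*pi/3) + 6*exp(2*I*pi/3))*conj(exp(-2*I*pi/3)) + 1*(-1 + 3*exp(-2*I*pi/3) + exp(2*I*pi/3) + 3*exp(I*pi/3))*conj(exp(-I*pi/3))]
      = (1/6)[(12) + (-1 + 3*exp(-2*I*pi/3) - exp(-I*pi/3) + 3*exp(I*pi/3)) + (1 + 5*exp(-2*I*pi/3) + 6*exp(2*I*pi/3)) + (0) + (1 + 6*exp(-2*I*pi/3) + 5*exp(2*I*pi/3)) + (-1 + 3*exp(-I*pi/3) - exp(I*pi/3) + 3*exp(2*I*pi/3))] = 0/6 = 0
  <chi_rho, chi_2> = (1/6)[1*(12)*conj(1) + 1*(-1 + 3*exp(-I*pi/3) + exp(-2*I*pi/3) + 3*exp(2*I*pi/3))*conj(exp(2*I*pi/3)) + 1*(5 + 6*exp(-2*I*pi/3) + exp(2*I*pi/3))*conj(exp(-2*I*pi/3)) + 1*(0)*conj(1) + 1*(5 + exp(-2*I*pi/3) + 6*exp(2*I*pi/3))*conj(exp(2*I*pi/3)) + 1*(-1 + 3*exp(-2*I*pi/3) + exp(2*I*pi/3) + 3*exp(I*pi/3))*conj(exp(-2*I*pi/3))]
      = (1/6)[(12) + (exp(2*I*pi/3) - exp(-2*I*pi/3)) + (6 + exp(-2*I*pi/3) + 5*exp(2*I*pi/3)) + (0) + (6 + 5*exp(-2*I*pi/3) + exp(2*I*pi/3)) + (exp(-2*I*pi/3) - exp(2*I*pi/3))] = 18/6 = 3
  <chi_rho, chi_3> = (1/6)[1*(12)*conj(1) + 1*(-1 + 3*exp(-I*pi/3) + exp(-2*I*pi/3) + 3*exp(2*I*pi/3))*conj(-1) + 1*(5 + 6*exp(-2*I*pi/3) + exp(2*I*pi/3))*conj(1) + 1*(0)*conj(-1) + 1*(5 + exp(-2*I*pi/3) + 6*exp(2*I*pi/3))*conj(1) + 1*(-1 + 3*exp(-2*I*pi/3) + exp(2*I*pi/3) + 3*exp(I*pi/3))*conj(-1)]
      = (1/6)[(12) + (1 - 3*exp(2*I*pi/3) - exp(-2*I*pi/3) - 3*exp(-I*pi/3)) + (5 + 6*exp(-2*I*pi/3) + exp(2*I*pi/3)) + (0) + (5 + exp(-2*I*pi/3) + 6*exp(2*I*pi/3)) + (1 - 3*exp(I*pi/3) - exp(2*I*pi/3) - 3*exp(-2*I*pi/3))] = 18/6 = 3
  <chi_rho, chi_4> = (1/6)[1*(12)*conj(1) + 1*(-1 + 3*exp(-I*pi/3) + exp(-2*I*pi/3) + 3*exp(2*I*pi/3))*conj(exp(-2*I*pi/3)) + 1*(5 + 6*exp(-2*I*pi/3) + exp(2*I*pi/3))*conj(exp(2*I*pi/3)) + 1*(0)*conj(1) + 1*(5 + exp(-2*I*pi/3) + 6*exp(2*I*pi/3))*conj(exp(-2*I*pi/3)) + 1*(-1 + 3*exp(-2*I*pi/3) + exp(2*I*pi/3) + 3*exp(I*pi/3))*conj(exp(2*I*pi/3))]
      = (1/6)[(12) + (1 + 3*exp(-2*I*pi/3) - exp(2*I*pi/3) + 3*exp(I*pi/3)) + (1 + 5*exp(-2*I*pi/3) + 6*exp(2*I*pi/3)) + (0) + (1 + 6*exp(-2*I*pi/3) + 5*exp(2*I*pi/3)) + (1 + 3*exp(-I*pi/3) - exp(-2*I*pi/3) + 3*exp(2*I*pi/3))] = 6/6 = 1
  <chi_rho, chi_5> = (1/6)[1*(12)*conj(1) + 1*(-1 + 3*exp(-I*pi/3) + exp(-2*I*pi/3) + 3*exp(2*I*pi/3))*conj(exp(-I*pi/3)) + 1*(5 + 6*exp(-2*I*pi/3) + exp(2*I*pi/3))*conj(exp(-2*I*pi/3)) + 1*(0)*conj(-1) + 1*(5 + exp(-2*I*pi/3) + 6*exp(2*I*pi/3))*conj(exp(2*I*pi/3)) + 1*(-1 + 3*exp(-2*I*pi/3) + exp(2*I*pi/3) + 3*exp(I*pi/3))*conj(exp(I*pi/3))]
      = (1/6)[(12) + (-exp(I*pi/3) + exp(-I*pi/3)) + (6 + exp(-2*I*pi/3) + 5*exp(2*I*pi/3)) + (0) + (6 + 5*exp(-2*I*pi/3) + exp(2*I*pi/3)) + (-exp(-I*pi/3) + exp(I*pi/3))] = 18/6 = 3
(Exp terms are combined using exp(i*s)*conj(exp(i*t)) = exp(i*(s-t)), and sums of them are collapsed using the identity that for every m > 1 the m distinct m-th roots of unity sum to 0, e.g. 1 + exp(2*I*pi/3) + exp(-2*I*pi/3) = 0.)
Dimension check: dim(rho) = sum (mult * dim) = 2*1 + 0*1 + 3*1 + 3*1 + 1*1 + 3*1 = 12 = chi_rho(e) = 12.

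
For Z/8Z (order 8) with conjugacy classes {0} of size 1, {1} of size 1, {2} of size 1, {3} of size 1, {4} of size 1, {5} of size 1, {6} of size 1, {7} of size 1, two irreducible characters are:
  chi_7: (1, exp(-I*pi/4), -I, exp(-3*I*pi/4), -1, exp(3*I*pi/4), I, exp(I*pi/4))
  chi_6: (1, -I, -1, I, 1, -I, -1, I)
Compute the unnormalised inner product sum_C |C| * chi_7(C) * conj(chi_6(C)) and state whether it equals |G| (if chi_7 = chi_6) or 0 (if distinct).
Sum = 0; so <chi_7, chi_6> = 0 (distinct irreducibles are orthogonal).

Argument: Compute term by term over conjugacy classes (|C| * chi_7(C) * conj(chi_6(C))):
  1*(1)*conj(1) + 1*(exp(-I*pi/4))*conj(-I) + 1*(-I)*conj(-1) + 1*(exp(-3*I*pi/4))*conj(I) + 1*(-1)*conj(1) + 1*(exp(3*I*pi/4))*conj(-I) + 1*(I)*conj(-1) + 1*(exp(I*pi/4))*conj(I)
  = (1) + (exp(I*pi/4)) + (I) + (-exp(-I*pi/4)) + (-1) + (exp(-3*I*pi/4)) + (-I) + (-exp(3*I*pi/4))
  = 0.
(Exp terms are combined using exp(i*s)*conj(exp(i*t)) = exp(i*(s-t)), and sums of them are collapsed using the identity that for every m > 1 the m distinct m-th roots of unity sum to 0, e.g. 1 + exp(2*I*pi/3) + exp(-2*I*pi/3) = 0.)
Dividing by |G| = 8 gives 0/8 = 0, matching the row-orthogonality relation <chi_7, chi_6> = [chi_7 = chi_6].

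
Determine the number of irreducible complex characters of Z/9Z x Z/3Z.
27

Solution. The number of irreducible complex representations of a finite group equals its number of conjugacy classes. Z/9Z x Z/3Z is abelian of order 27, so every element is its own conjugacy class: 27 classes, so Z/9Z x Z/3Z (order 27) has exactly 27 irreducible complex representations.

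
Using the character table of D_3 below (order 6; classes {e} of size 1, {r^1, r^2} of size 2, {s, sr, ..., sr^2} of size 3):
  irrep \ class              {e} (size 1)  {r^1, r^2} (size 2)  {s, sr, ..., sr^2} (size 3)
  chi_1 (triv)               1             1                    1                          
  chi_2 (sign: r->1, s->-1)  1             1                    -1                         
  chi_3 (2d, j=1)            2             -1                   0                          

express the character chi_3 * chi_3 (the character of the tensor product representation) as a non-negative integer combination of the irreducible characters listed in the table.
chi_3 tensor chi_3 = chi_1 + chi_2 + chi_3 (all other irreducibles have multiplicity 0).

The character of a tensor product is the pointwise product (chi_3 * chi_3)(C) = chi_3(C) * chi_3(C):
  {e}: (2)*(2), {r^1, r^2}: (-1)*(-1), {s, sr, ..., sr^2}: (0)*(0)
so (chi_3 * chi_3) takes values
  {e} -> 4, {r^1, r^2} -> 1, {s, sr, ..., sr^2} -> 0.
Now take the inner product of this character with each irreducible chi from the table, <chi_3*chi_3, chi> = (1/6) sum_C |C| (chi_3*chi_3)(C) conj(chi(C)):
  <chi_3*chi_3, chi_1> = (1/6)[1*(4)*conj(1) + 2*(1)*conj(1) + 3*(0)*conj(1)]
      = (1/6)[(4) + (2) + (0)] = 6/6 = 1
  <chi_3*chi_3, chi_2> = (1/6)[1*(4)*conj(1) + 2*(1)*conj(1) + 3*(0)*conj(-1)]
      = (1/6)[(4) + (2) + (0)] = 6/6 = 1
  <chi_3*chi_3, chi_3> = (1/6)[1*(4)*conj(2) + 2*(1)*conj(-1) + 3*(0)*conj(0)]
      = (1/6)[(8) + (-2) + (0)] = 6/6 = 1
Hence the multiplicities are chi_1: 1, chi_2: 1, chi_3: 1. Dimension check: dim(chi_3)*dim(chi_3) = 2*2 = 4 and sum (mult * dim) = 1*1 + 1*1 + 1*2 = 4.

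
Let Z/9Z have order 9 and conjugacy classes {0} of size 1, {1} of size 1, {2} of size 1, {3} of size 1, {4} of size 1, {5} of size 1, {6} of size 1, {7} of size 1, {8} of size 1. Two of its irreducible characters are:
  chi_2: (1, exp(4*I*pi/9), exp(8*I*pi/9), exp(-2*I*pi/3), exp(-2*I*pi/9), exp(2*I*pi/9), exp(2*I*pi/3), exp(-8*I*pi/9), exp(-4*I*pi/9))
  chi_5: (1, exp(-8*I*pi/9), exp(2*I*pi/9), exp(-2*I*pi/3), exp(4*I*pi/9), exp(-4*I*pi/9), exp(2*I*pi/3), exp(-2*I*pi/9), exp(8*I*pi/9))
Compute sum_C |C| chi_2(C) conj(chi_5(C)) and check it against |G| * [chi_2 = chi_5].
Sum = 0; so <chi_2, chi_5> = 0 (distinct irreducibles are orthogonal).

Derivation: Compute term by term over conjugacy classes (|C| * chi_2(C) * conj(chi_5(C))):
  1*(1)*conj(1) + 1*(exp(4*I*pi/9))*conj(exp(-8*I*pi/9)) + 1*(exp(8*I*pi/9))*conj(exp(2*I*pi/9)) + 1*(exp(-2*I*pi/3))*conj(exp(-2*I*pi/3)) + 1*(exp(-2*I*pi/9))*conj(exp(4*I*pi/9)) + 1*(exp(2*I*pi/9))*conj(exp(-4*I*pi/9)) + 1*(exp(2*I*pi/3))*conj(exp(2*I*pi/3)) + 1*(exp(-8*I*pi/9))*conj(exp(-2*I*pi/9)) + 1*(exp(-4*I*pi/9))*conj(exp(8*I*pi/9))
  = (1) + (exp(-2*I*pi/3)) + (exp(2*I*pi/3)) + (1) + (exp(-2*I*pi/3)) + (exp(2*I*pi/3)) + (1) + (exp(-2*I*pi/3)) + (exp(2*I*pi/3))
  = 0.
(Exp terms are combined using exp(i*s)*conj(exp(i*t)) = exp(i*(s-t)), and sums of them are collapsed using the identity that for every m > 1 the m distinct m-th roots of unity sum to 0, e.g. 1 + exp(2*I*pi/3) + exp(-2*I*pi/3) = 0.)
Dividing by |G| = 9 gives 0/9 = 0, matching the row-orthogonality relation <chi_2, chi_5> = [chi_2 = chi_5].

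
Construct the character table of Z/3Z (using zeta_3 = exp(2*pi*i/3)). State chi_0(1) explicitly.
Character table of Z/3Z (irreps indexed chi_0,...,chi_2 with chi_k(m) = zeta_3^(k*m), zeta_3 = exp(2*pi*i/3)):
  irrep \ class  {0} (size 1)  {1} (size 1)    {2} (size 1)  
  chi_0          1             1               1             
  chi_1          1             exp(2*I*pi/3)   exp(-2*I*pi/3)
  chi_2          1             exp(-2*I*pi/3)  exp(2*I*pi/3) 

Spot check: chi_0(1) = zeta_3^(0*1) = zeta_3^0 = 1.

Working: Z/3Z is abelian, so all 3 irreducible complex representations are 1-dimensional. They are given by chi_k(m) = zeta_3^(k*m) for k = 0,...,2. Row orthogonality: sum_m chi_k(m) conj(chi_l(m)) = 3 * [k = l].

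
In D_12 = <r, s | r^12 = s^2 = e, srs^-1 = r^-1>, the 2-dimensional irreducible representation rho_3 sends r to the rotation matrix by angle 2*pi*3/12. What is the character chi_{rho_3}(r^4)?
chi_{rho_3}(r^4) = 2*cos(2*pi*3*4/12) = 2

Working: rho_3(r^4) is rotation by angle 2*pi*3*4/12, whose trace is 2*cos(2*pi*3*4/12) = 2.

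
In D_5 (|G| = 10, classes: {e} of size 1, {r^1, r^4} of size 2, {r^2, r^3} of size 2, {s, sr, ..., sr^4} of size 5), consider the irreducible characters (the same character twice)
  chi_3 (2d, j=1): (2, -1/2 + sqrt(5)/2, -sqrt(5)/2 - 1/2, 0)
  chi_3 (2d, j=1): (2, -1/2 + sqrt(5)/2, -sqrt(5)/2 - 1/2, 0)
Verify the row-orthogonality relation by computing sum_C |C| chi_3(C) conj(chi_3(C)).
Sum = 10 = |G| = 10; so <chi_3, chi_3> = 1 (norm-1 confirms irreducibility).

Details: Compute term by term over conjugacy classes (|C| * chi_3(C) * conj(chi_3(C))):
  1*(2)*conj(2) + 2*(-1/2 + sqrt(5)/2)*conj(-1/2 + sqrt(5)/2) + 2*(-sqrt(5)/2 - 1/2)*conj(-sqrt(5)/2 - 1/2) + 5*(0)*conj(0)
  = (4) + (3 - sqrt(5)) + (sqrt(5) + 3) + (0)
  = 10.
Dividing by |G| = 10 gives 10/10 = 1, matching the row-orthogonality relation <chi_3, chi_3> = [chi_3 = chi_3].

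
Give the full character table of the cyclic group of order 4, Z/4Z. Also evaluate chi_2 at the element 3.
Character table of Z/4Z (irreps indexed chi_0,...,chi_3 with chi_k(m) = zeta_4^(k*m), zeta_4 = exp(2*pi*i/4)):
  irrep \ class  {0} (size 1)  {1} (size 1)  {2} (size 1)  {3} (size 1)
  chi_0          1             1             1             1           
  chi_1          1             I             -1            -I          
  chi_2          1             -1            1             -1          
  chi_3          1             -I            -1            I           

Spot check: chi_2(3) = zeta_4^(2*3) = zeta_4^6 = -1.

Derivation: Z/4Z is abelian, so all 4 irreducible complex representations are 1-dimensional. They are given by chi_k(m) = zeta_4^(k*m) for k = 0,...,3. Row orthogonality: sum_m chi_k(m) conj(chi_l(m)) = 4 * [k = l].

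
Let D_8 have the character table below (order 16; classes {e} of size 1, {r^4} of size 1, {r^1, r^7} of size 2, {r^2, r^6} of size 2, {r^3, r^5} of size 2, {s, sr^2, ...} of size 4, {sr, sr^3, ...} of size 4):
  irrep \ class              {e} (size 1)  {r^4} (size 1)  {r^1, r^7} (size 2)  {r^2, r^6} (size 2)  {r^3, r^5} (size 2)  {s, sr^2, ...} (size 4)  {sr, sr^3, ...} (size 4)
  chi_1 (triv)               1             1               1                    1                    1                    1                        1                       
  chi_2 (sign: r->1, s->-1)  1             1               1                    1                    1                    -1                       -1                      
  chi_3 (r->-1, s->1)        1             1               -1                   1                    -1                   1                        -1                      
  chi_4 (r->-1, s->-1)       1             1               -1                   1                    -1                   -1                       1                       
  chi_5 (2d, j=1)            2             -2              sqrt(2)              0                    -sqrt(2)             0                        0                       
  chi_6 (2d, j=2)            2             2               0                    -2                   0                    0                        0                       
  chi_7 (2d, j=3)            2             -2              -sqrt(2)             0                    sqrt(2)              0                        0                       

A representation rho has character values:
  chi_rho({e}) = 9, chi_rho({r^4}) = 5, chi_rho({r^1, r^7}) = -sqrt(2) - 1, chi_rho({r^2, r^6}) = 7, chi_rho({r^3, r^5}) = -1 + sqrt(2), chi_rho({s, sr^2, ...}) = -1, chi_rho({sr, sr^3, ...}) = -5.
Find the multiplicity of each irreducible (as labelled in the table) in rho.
Multiplicities: chi_1: 0, chi_2: 3, chi_3: 3, chi_4: 1, chi_5: 0, chi_6: 0, chi_7: 1.

Use <chi_rho, chi> = (1/|G|) sum_C |C| * chi_rho(C) * conj(chi(C)) with |G| = 16 for each irreducible chi in the table:
  <chi_rho, chi_1> = (1/16)[1*(9)*conj(1) + 1*(5)*conj(1) + 2*(-sqrt(2) - 1)*conj(1) + 2*(7)*conj(1) + 2*(-1 + sqrt(2))*conj(1) + 4*(-1)*conj(1) + 4*(-5)*conj(1)]
      = (1/16)[(9) + (5) + (-2*sqrt(2) - 2) + (14) + (-2 + 2*sqrt(2)) + (-4) + (-20)] = 0/16 = 0
  <chi_rho, chi_2> = (1/16)[1*(9)*conj(1) + 1*(5)*conj(1) + 2*(-sqrt(2) - 1)*conj(1) + 2*(7)*conj(1) + 2*(-1 + sqrt(2))*conj(1) + 4*(-1)*conj(-1) + 4*(-5)*conj(-1)]
      = (1/16)[(9) + (5) + (-2*sqrt(2) - 2) + (14) + (-2 + 2*sqrt(2)) + (4) + (20)] = 48/16 = 3
  <chi_rho, chi_3> = (1/16)[1*(9)*conj(1) + 1*(5)*conj(1) + 2*(-sqrt(2) - 1)*conj(-1) + 2*(7)*conj(1) + 2*(-1 + sqrt(2))*conj(-1) + 4*(-1)*conj(1) + 4*(-5)*conj(-1)]
      = (1/16)[(9) + (5) + (2 + 2*sqrt(2)) + (14) + (2 - 2*sqrt(2)) + (-4) + (20)] = 48/16 = 3
  <chi_rho, chi_4> = (1/16)[1*(9)*conj(1) + 1*(5)*conj(1) + 2*(-sqrt(2) - 1)*conj(-1) + 2*(7)*conj(1) + 2*(-1 + sqrt(2))*conj(-1) + 4*(-1)*conj(-1) + 4*(-5)*conj(1)]
      = (1/16)[(9) + (5) + (2 + 2*sqrt(2)) + (14) + (2 - 2*sqrt(2)) + (4) + (-20)] = 16/16 = 1
  <chi_rho, chi_5> = (1/16)[1*(9)*conj(2) + 1*(5)*conj(-2) + 2*(-sqrt(2) - 1)*conj(sqrt(2)) + 2*(7)*conj(0) + 2*(-1 + sqrt(2))*conj(-sqrt(2)) + 4*(-1)*conj(0) + 4*(-5)*conj(0)]
      = (1/16)[(18) + (-10) + (-4 - 2*sqrt(2)) + (0) + (-4 + 2*sqrt(2)) + (0) + (0)] = 0/16 = 0
  <chi_rho, chi_6> = (1/16)[1*(9)*conj(2) + 1*(5)*conj(2) + 2*(-sqrt(2) - 1)*conj(0) + 2*(7)*conj(-2) + 2*(-1 + sqrt(2))*conj(0) + 4*(-1)*conj(0) + 4*(-5)*conj(0)]
      = (1/16)[(18) + (10) + (0) + (-28) + (0) + (0) + (0)] = 0/16 = 0
  <chi_rho, chi_7> = (1/16)[1*(9)*conj(2) + 1*(5)*conj(-2) + 2*(-sqrt(2) - 1)*conj(-sqrt(2)) + 2*(7)*conj(0) + 2*(-1 + sqrt(2))*conj(sqrt(2)) + 4*(-1)*conj(0) + 4*(-5)*conj(0)]
      = (1/16)[(18) + (-10) + (2*sqrt(2) + 4) + (0) + (4 - 2*sqrt(2)) + (0) + (0)] = 16/16 = 1
Dimension check: dim(rho) = sum (mult * dim) = 0*1 + 3*1 + 3*1 + 1*1 + 0*2 + 0*2 + 1*2 = 9 = chi_rho(e) = 9.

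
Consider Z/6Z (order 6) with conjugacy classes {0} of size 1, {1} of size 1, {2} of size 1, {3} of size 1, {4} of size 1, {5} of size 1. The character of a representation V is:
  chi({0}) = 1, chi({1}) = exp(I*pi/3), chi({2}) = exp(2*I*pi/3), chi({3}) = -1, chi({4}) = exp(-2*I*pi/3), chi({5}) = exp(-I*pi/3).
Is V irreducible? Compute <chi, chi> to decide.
Irreducible: <chi, chi> = 1.

Derivation: <chi, chi> = (1/|G|) sum_C |C| * |chi(C)|^2 = (1/6)[1*|1|^2 + 1*|exp(I*pi/3)|^2 + 1*|exp(2*I*pi/3)|^2 + 1*|-1|^2 + 1*|exp(-2*I*pi/3)|^2 + 1*|exp(-I*pi/3)|^2]
  = (1/6)[(1) + (1) + (1) + (1) + (1) + (1)] = 6/6 = 1.
(Exp terms are combined using exp(i*s)*conj(exp(i*t)) = exp(i*(s-t)), and sums of them are collapsed using the identity that for every m > 1 the m distinct m-th roots of unity sum to 0, e.g. 1 + exp(2*I*pi/3) + exp(-2*I*pi/3) = 0.)
A character is irreducible iff <chi, chi> = 1, so this representation is irreducible.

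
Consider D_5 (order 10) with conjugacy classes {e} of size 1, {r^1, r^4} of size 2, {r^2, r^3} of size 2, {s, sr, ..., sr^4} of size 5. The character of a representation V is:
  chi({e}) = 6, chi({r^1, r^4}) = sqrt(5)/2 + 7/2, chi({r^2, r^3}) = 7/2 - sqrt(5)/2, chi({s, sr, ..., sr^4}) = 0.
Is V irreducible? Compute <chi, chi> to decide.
Not irreducible (reducible): <chi, chi> = 9 > 1.

Argument: <chi, chi> = (1/|G|) sum_C |C| * |chi(C)|^2 = (1/10)[1*|6|^2 + 2*|sqrt(5)/2 + 7/2|^2 + 2*|7/2 - sqrt(5)/2|^2 + 5*|0|^2]
  = (1/10)[(36) + (7*sqrt(5) + 27) + (27 - 7*sqrt(5)) + (0)] = 90/10 = 9.
A character is irreducible iff <chi, chi> = 1, so this representation is reducible.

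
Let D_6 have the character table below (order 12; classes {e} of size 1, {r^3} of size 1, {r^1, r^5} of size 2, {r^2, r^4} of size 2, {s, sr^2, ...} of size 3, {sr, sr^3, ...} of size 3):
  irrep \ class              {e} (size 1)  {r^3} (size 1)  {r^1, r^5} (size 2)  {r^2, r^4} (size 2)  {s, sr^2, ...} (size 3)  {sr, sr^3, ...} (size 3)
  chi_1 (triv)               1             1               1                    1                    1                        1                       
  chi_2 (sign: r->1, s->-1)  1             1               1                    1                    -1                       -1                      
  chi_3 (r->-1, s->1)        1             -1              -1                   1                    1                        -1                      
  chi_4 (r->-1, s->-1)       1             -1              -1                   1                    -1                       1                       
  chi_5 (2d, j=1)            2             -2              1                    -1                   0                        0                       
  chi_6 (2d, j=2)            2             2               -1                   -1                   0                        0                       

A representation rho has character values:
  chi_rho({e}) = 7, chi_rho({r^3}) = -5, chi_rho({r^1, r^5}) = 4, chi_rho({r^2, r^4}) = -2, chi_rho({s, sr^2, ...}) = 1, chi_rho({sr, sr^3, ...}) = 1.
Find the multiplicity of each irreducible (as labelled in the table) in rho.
Multiplicities: chi_1: 1, chi_2: 0, chi_3: 0, chi_4: 0, chi_5: 3, chi_6: 0.

Derivation: Use <chi_rho, chi> = (1/|G|) sum_C |C| * chi_rho(C) * conj(chi(C)) with |G| = 12 for each irreducible chi in the table:
  <chi_rho, chi_1> = (1/12)[1*(7)*conj(1) + 1*(-5)*conj(1) + 2*(4)*conj(1) + 2*(-2)*conj(1) + 3*(1)*conj(1) + 3*(1)*conj(1)]
      = (1/12)[(7) + (-5) + (8) + (-4) + (3) + (3)] = 12/12 = 1
  <chi_rho, chi_2> = (1/12)[1*(7)*conj(1) + 1*(-5)*conj(1) + 2*(4)*conj(1) + 2*(-2)*conj(1) + 3*(1)*conj(-1) + 3*(1)*conj(-1)]
      = (1/12)[(7) + (-5) + (8) + (-4) + (-3) + (-3)] = 0/12 = 0
  <chi_rho, chi_3> = (1/12)[1*(7)*conj(1) + 1*(-5)*conj(-1) + 2*(4)*conj(-1) + 2*(-2)*conj(1) + 3*(1)*conj(1) + 3*(1)*conj(-1)]
      = (1/12)[(7) + (5) + (-8) + (-4) + (3) + (-3)] = 0/12 = 0
  <chi_rho, chi_4> = (1/12)[1*(7)*conj(1) + 1*(-5)*conj(-1) + 2*(4)*conj(-1) + 2*(-2)*conj(1) + 3*(1)*conj(-1) + 3*(1)*conj(1)]
      = (1/12)[(7) + (5) + (-8) + (-4) + (-3) + (3)] = 0/12 = 0
  <chi_rho, chi_5> = (1/12)[1*(7)*conj(2) + 1*(-5)*conj(-2) + 2*(4)*conj(1) + 2*(-2)*conj(-1) + 3*(1)*conj(0) + 3*(1)*conj(0)]
      = (1/12)[(14) + (10) + (8) + (4) + (0) + (0)] = 36/12 = 3
  <chi_rho, chi_6> = (1/12)[1*(7)*conj(2) + 1*(-5)*conj(2) + 2*(4)*conj(-1) + 2*(-2)*conj(-1) + 3*(1)*conj(0) + 3*(1)*conj(0)]
      = (1/12)[(14) + (-10) + (-8) + (4) + (0) + (0)] = 0/12 = 0
Dimension check: dim(rho) = sum (mult * dim) = 1*1 + 0*1 + 0*1 + 0*1 + 3*2 + 0*2 = 7 = chi_rho(e) = 7.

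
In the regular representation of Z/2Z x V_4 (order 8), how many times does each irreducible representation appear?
Each irreducible V_i of dimension d_i appears with multiplicity d_i, i.e. rho_reg = (direct sum over all irreducibles V_i) d_i V_i. The irreducible dimensions for Z/2Z x V_4 are 1, 1, 1, 1, 1, 1, 1, 1: 8 irreducibles of dimension 1, each with multiplicity 1. Total dimension 8*1*1 = 8 = |G|.

Justification: General theorem: in the regular representation of a finite group G, each irreducible appears with multiplicity equal to its dimension. Check: dim(rho_reg) = sum d_i^2 = 1 + 1 + 1 + 1 + 1 + 1 + 1 + 1 = 8 = |G|.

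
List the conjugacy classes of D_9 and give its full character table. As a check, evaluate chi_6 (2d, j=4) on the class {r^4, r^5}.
Conjugacy classes: {e} of size 1, {r^1, r^8} of size 2, {r^2, r^7} of size 2, {r^3, r^6} of size 2, {r^4, r^5} of size 2, {s, sr, ..., sr^8} of size 9.
Character table:
  irrep \ class              {e} (size 1)  {r^1, r^8} (size 2)  {r^2, r^7} (size 2)  {r^3, r^6} (size 2)  {r^4, r^5} (size 2)  {s, sr, ..., sr^8} (size 9)
  chi_1 (triv)               1             1                    1                    1                    1                    1                          
  chi_2 (sign: r->1, s->-1)  1             1                    1                    1                    1                    -1                         
  chi_3 (2d, j=1)            2             2*cos(2*pi/9)        2*cos(4*pi/9)        -1                   -2*cos(pi/9)         0                          
  chi_4 (2d, j=2)            2             2*cos(4*pi/9)        -2*cos(pi/9)         -1                   2*cos(2*pi/9)        0                          
  chi_5 (2d, j=3)            2             -1                   -1                   2                    -1                   0                          
  chi_6 (2d, j=4)            2             -2*cos(pi/9)         2*cos(2*pi/9)        -1                   2*cos(4*pi/9)        0                          

Spot check: chi_6 (2d, j=4) on {r^4, r^5} = 2*cos(4*pi/9).

Why: D_9 has order 2*9 = 18 with 6 conjugacy classes, hence 6 irreducibles. Sum of squared dims 1 + 1 + 4 + 4 + 4 + 4 = 18 = |G|. Linear characters come from the abelianisation; the 2-dimensional irreps have character r^k -> 2*cos(2*pi*j*k/9), reflections -> 0.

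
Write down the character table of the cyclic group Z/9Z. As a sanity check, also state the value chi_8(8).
Character table of Z/9Z (irreps indexed chi_0,...,chi_8 with chi_k(m) = zeta_9^(k*m), zeta_9 = exp(2*pi*i/9)):
  irrep \ class  {0} (size 1)  {1} (size 1)    {2} (size 1)    {3} (size 1)    {4} (size 1)    {5} (size 1)    {6} (size 1)    {7} (size 1)    {8} (size 1)  
  chi_0          1             1               1               1               1               1               1               1               1             
  chi_1          1             exp(2*I*pi/9)   exp(4*I*pi/9)   exp(2*I*pi/3)   exp(8*I*pi/9)   exp(-8*I*pi/9)  exp(-2*I*pi/3)  exp(-4*I*pi/9)  exp(-2*I*pi/9)
  chi_2          1             exp(4*I*pi/9)   exp(8*I*pi/9)   exp(-2*I*pi/3)  exp(-2*I*pi/9)  exp(2*I*pi/9)   exp(2*I*pi/3)   exp(-8*I*pi/9)  exp(-4*I*pi/9)
  chi_3          1             exp(2*I*pi/3)   exp(-2*I*pi/3)  1               exp(2*I*pi/3)   exp(-2*I*pi/3)  1               exp(2*I*pi/3)   exp(-2*I*pi/3)
  chi_4          1             exp(8*I*pi/9)   exp(-2*I*pi/9)  exp(2*I*pi/3)   exp(-4*I*pi/9)  exp(4*I*pi/9)   exp(-2*I*pi/3)  exp(2*I*pi/9)   exp(-8*I*pi/9)
  chi_5          1             exp(-8*I*pi/9)  exp(2*I*pi/9)   exp(-2*I*pi/3)  exp(4*I*pi/9)   exp(-4*I*pi/9)  exp(2*I*pi/3)   exp(-2*I*pi/9)  exp(8*I*pi/9) 
  chi_6          1             exp(-2*I*pi/3)  exp(2*I*pi/3)   1               exp(-2*I*pi/3)  exp(2*I*pi/3)   1               exp(-2*I*pi/3)  exp(2*I*pi/3) 
  chi_7          1             exp(-4*I*pi/9)  exp(-8*I*pi/9)  exp(2*I*pi/3)   exp(2*I*pi/9)   exp(-2*I*pi/9)  exp(-2*I*pi/3)  exp(8*I*pi/9)   exp(4*I*pi/9) 
  chi_8          1             exp(-2*I*pi/9)  exp(-4*I*pi/9)  exp(-2*I*pi/3)  exp(-8*I*pi/9)  exp(8*I*pi/9)   exp(2*I*pi/3)   exp(4*I*pi/9)   exp(2*I*pi/9) 

Spot check: chi_8(8) = zeta_9^(8*8) = zeta_9^64 = exp(2*I*pi/9).

Argument: Z/9Z is abelian, so all 9 irreducible complex representations are 1-dimensional. They are given by chi_k(m) = zeta_9^(k*m) for k = 0,...,8. Row orthogonality: sum_m chi_k(m) conj(chi_l(m)) = 9 * [k = l].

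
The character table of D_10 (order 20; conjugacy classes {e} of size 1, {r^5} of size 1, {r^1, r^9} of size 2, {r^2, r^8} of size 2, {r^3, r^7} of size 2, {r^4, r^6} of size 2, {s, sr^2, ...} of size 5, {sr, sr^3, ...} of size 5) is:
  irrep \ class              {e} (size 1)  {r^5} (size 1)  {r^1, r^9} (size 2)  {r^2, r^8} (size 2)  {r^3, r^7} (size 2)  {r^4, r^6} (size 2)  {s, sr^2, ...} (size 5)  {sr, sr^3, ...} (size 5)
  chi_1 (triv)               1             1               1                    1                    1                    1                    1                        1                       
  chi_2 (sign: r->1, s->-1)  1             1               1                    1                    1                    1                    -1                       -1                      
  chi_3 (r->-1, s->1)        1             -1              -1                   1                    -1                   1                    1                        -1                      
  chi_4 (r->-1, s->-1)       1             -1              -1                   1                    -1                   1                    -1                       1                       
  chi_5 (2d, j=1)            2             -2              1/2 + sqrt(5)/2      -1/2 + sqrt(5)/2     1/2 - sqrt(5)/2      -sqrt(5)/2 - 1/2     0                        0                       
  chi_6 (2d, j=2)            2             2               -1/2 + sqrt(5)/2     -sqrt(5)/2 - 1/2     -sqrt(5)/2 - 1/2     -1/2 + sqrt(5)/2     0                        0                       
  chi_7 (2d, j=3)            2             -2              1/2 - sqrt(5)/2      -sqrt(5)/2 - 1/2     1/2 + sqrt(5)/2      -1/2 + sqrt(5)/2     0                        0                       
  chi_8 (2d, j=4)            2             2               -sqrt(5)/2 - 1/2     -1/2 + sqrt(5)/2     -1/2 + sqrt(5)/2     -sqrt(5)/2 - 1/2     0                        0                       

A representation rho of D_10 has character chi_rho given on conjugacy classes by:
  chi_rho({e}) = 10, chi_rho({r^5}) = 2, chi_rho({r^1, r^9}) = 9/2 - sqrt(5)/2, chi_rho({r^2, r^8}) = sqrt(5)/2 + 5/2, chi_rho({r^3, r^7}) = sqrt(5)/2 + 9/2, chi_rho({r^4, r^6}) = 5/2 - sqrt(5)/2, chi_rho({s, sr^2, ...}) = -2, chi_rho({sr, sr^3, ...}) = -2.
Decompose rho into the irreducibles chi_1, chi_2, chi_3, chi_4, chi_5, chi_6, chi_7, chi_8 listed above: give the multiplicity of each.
Multiplicities: chi_1: 1, chi_2: 3, chi_3: 0, chi_4: 0, chi_5: 1, chi_6: 0, chi_7: 1, chi_8: 1.

Working: Use <chi_rho, chi> = (1/|G|) sum_C |C| * chi_rho(C) * conj(chi(C)) with |G| = 20 for each irreducible chi in the table:
  <chi_rho, chi_1> = (1/20)[1*(10)*conj(1) + 1*(2)*conj(1) + 2*(9/2 - sqrt(5)/2)*conj(1) + 2*(sqrt(5)/2 + 5/2)*conj(1) + 2*(sqrt(5)/2 + 9/2)*conj(1) + 2*(5/2 - sqrt(5)/2)*conj(1) + 5*(-2)*conj(1) + 5*(-2)*conj(1)]
      = (1/20)[(10) + (2) + (9 - sqrt(5)) + (sqrt(5) + 5) + (sqrt(5) + 9) + (5 - sqrt(5)) + (-10) + (-10)] = 20/20 = 1
  <chi_rho, chi_2> = (1/20)[1*(10)*conj(1) + 1*(2)*conj(1) + 2*(9/2 - sqrt(5)/2)*conj(1) + 2*(sqrt(5)/2 + 5/2)*conj(1) + 2*(sqrt(5)/2 + 9/2)*conj(1) + 2*(5/2 - sqrt(5)/2)*conj(1) + 5*(-2)*conj(-1) + 5*(-2)*conj(-1)]
      = (1/20)[(10) + (2) + (9 - sqrt(5)) + (sqrt(5) + 5) + (sqrt(5) + 9) + (5 - sqrt(5)) + (10) + (10)] = 60/20 = 3
  <chi_rho, chi_3> = (1/20)[1*(10)*conj(1) + 1*(2)*conj(-1) + 2*(9/2 - sqrt(5)/2)*conj(-1) + 2*(sqrt(5)/2 + 5/2)*conj(1) + 2*(sqrt(5)/2 + 9/2)*conj(-1) + 2*(5/2 - sqrt(5)/2)*conj(1) + 5*(-2)*conj(1) + 5*(-2)*conj(-1)]
      = (1/20)[(10) + (-2) + (-9 + sqrt(5)) + (sqrt(5) + 5) + (-9 - sqrt(5)) + (5 - sqrt(5)) + (-10) + (10)] = 0/20 = 0
  <chi_rho, chi_4> = (1/20)[1*(10)*conj(1) + 1*(2)*conj(-1) + 2*(9/2 - sqrt(5)/2)*conj(-1) + 2*(sqrt(5)/2 + 5/2)*conj(1) + 2*(sqrt(5)/2 + 9/2)*conj(-1) + 2*(5/2 - sqrt(5)/2)*conj(1) + 5*(-2)*conj(-1) + 5*(-2)*conj(1)]
      = (1/20)[(10) + (-2) + (-9 + sqrt(5)) + (sqrt(5) + 5) + (-9 - sqrt(5)) + (5 - sqrt(5)) + (10) + (-10)] = 0/20 = 0
  <chi_rho, chi_5> = (1/20)[1*(10)*conj(2) + 1*(2)*conj(-2) + 2*(9/2 - sqrt(5)/2)*conj(1/2 + sqrt(5)/2) + 2*(sqrt(5)/2 + 5/2)*conj(-1/2 + sqrt(5)/2) + 2*(sqrt(5)/2 + 9/2)*conj(1/2 - sqrt(5)/2) + 2*(5/2 - sqrt(5)/2)*conj(-sqrt(5)/2 - 1/2) + 5*(-2)*conj(0) + 5*(-2)*conj(0)]
      = (1/20)[(20) + (-4) + (2 + 4*sqrt(5)) + (2*sqrt(5)) + (2 - 4*sqrt(5)) + (-2*sqrt(5)) + (0) + (0)] = 20/20 = 1
  <chi_rho, chi_6> = (1/20)[1*(10)*conj(2) + 1*(2)*conj(2) + 2*(9/2 - sqrt(5)/2)*conj(-1/2 + sqrt(5)/2) + 2*(sqrt(5)/2 + 5/2)*conj(-sqrt(5)/2 - 1/2) + 2*(sqrt(5)/2 + 9/2)*conj(-sqrt(5)/2 - 1/2) + 2*(5/2 - sqrt(5)/2)*conj(-1/2 + sqrt(5)/2) + 5*(-2)*conj(0) + 5*(-2)*conj(0)]
      = (1/20)[(20) + (4) + (-7 + 5*sqrt(5)) + (-3*sqrt(5) - 5) + (-5*sqrt(5) - 7) + (-5 + 3*sqrt(5)) + (0) + (0)] = 0/20 = 0
  <chi_rho, chi_7> = (1/20)[1*(10)*conj(2) + 1*(2)*conj(-2) + 2*(9/2 - sqrt(5)/2)*conj(1/2 - sqrt(5)/2) + 2*(sqrt(5)/2 + 5/2)*conj(-sqrt(5)/2 - 1/2) + 2*(sqrt(5)/2 + 9/2)*conj(1/2 + sqrt(5)/2) + 2*(5/2 - sqrt(5)/2)*conj(-1/2 + sqrt(5)/2) + 5*(-2)*conj(0) + 5*(-2)*conj(0)]
      = (1/20)[(20) + (-4) + (7 - 5*sqrt(5)) + (-3*sqrt(5) - 5) + (7 + 5*sqrt(5)) + (-5 + 3*sqrt(5)) + (0) + (0)] = 20/20 = 1
  <chi_rho, chi_8> = (1/20)[1*(10)*conj(2) + 1*(2)*conj(2) + 2*(9/2 - sqrt(5)/2)*conj(-sqrt(5)/2 - 1/2) + 2*(sqrt(5)/2 + 5/2)*conj(-1/2 + sqrt(5)/2) + 2*(sqrt(5)/2 + 9/2)*conj(-1/2 + sqrt(5)/2) + 2*(5/2 - sqrt(5)/2)*conj(-sqrt(5)/2 - 1/2) + 5*(-2)*conj(0) + 5*(-2)*conj(0)]
      = (1/20)[(20) + (4) + (-4*sqrt(5) - 2) + (2*sqrt(5)) + (-2 + 4*sqrt(5)) + (-2*sqrt(5)) + (0) + (0)] = 20/20 = 1
Dimension check: dim(rho) = sum (mult * dim) = 1*1 + 3*1 + 0*1 + 0*1 + 1*2 + 0*2 + 1*2 + 1*2 = 10 = chi_rho(e) = 10.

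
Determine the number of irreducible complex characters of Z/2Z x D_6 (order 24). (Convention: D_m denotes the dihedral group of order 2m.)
12

Derivation: The number of irreducible complex representations of a finite group equals its number of conjugacy classes. For a direct product, #classes(G x H) = #classes(G) * #classes(H). Z/2Z has 2 classes (abelian), D_6 has 6 classes, so 2 * 6 = 12, so Z/2Z x D_6 (order 24) has exactly 12 irreducible complex representations.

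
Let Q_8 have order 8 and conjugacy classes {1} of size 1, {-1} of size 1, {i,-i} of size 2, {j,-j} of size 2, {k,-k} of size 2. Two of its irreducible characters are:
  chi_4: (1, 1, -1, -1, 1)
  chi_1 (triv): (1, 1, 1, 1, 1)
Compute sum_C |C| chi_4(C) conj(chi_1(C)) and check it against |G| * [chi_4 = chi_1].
Sum = 0; so <chi_4, chi_1> = 0 (distinct irreducibles are orthogonal).

Explanation: Compute term by term over conjugacy classes (|C| * chi_4(C) * conj(chi_1(C))):
  1*(1)*conj(1) + 1*(1)*conj(1) + 2*(-1)*conj(1) + 2*(-1)*conj(1) + 2*(1)*conj(1)
  = (1) + (1) + (-2) + (-2) + (2)
  = 0.
Dividing by |G| = 8 gives 0/8 = 0, matching the row-orthogonality relation <chi_4, chi_1> = [chi_4 = chi_1].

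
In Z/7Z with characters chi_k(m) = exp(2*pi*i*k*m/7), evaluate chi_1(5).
chi_1(5) = zeta_7^5 = exp(-4*I*pi/7)

Why: chi_1(5) = zeta_7^(1*5) = zeta_7^5. Since zeta_7^7 = 1, this equals zeta_7^5 = exp(2*pi*i*5/7) = exp(-4*I*pi/7).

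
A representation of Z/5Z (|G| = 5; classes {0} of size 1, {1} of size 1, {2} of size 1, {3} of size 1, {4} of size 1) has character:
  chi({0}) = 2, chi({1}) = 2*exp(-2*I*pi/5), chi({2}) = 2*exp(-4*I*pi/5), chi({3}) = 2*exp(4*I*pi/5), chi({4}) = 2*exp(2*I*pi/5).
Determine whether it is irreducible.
Not irreducible (reducible): <chi, chi> = 4 > 1.

Argument: <chi, chi> = (1/|G|) sum_C |C| * |chi(C)|^2 = (1/5)[1*|2|^2 + 1*|2*exp(-2*I*pi/5)|^2 + 1*|2*exp(-4*I*pi/5)|^2 + 1*|2*exp(4*I*pi/5)|^2 + 1*|2*exp(2*I*pi/5)|^2]
  = (1/5)[(4) + (4) + (4) + (4) + (4)] = 20/5 = 4.
(Exp terms are combined using exp(i*s)*conj(exp(i*t)) = exp(i*(s-t)), and sums of them are collapsed using the identity that for every m > 1 the m distinct m-th roots of unity sum to 0, e.g. 1 + exp(2*I*pi/3) + exp(-2*I*pi/3) = 0.)
A character is irreducible iff <chi, chi> = 1, so this representation is reducible.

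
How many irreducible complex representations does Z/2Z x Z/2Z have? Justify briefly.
4

Justification: The number of irreducible complex representations of a finite group equals its number of conjugacy classes. Z/2Z x Z/2Z is abelian of order 4, so every element is its own conjugacy class: 4 classes, so Z/2Z x Z/2Z (order 4) has exactly 4 irreducible complex representations.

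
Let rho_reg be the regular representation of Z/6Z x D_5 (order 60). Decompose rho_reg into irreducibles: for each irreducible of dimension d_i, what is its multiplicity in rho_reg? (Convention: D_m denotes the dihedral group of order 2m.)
Each irreducible V_i of dimension d_i appears with multiplicity d_i, i.e. rho_reg = (direct sum over all irreducibles V_i) d_i V_i. The irreducible dimensions for Z/6Z x D_5 are 1, 1, 1, 1, 1, 1, 1, 1, 1, 1, 1, 1, 2, 2, 2, 2, 2, 2, 2, 2, 2, 2, 2, 2: 12 irreducibles of dimension 1, each with multiplicity 1; 12 irreducibles of dimension 2, each with multiplicity 2. Total dimension 12*1*1 + 12*2*2 = 60 = |G|.

Derivation: General theorem: in the regular representation of a finite group G, each irreducible appears with multiplicity equal to its dimension. Check: dim(rho_reg) = sum d_i^2 = 1 + 1 + 1 + 1 + 1 + 1 + 1 + 1 + 1 + 1 + 1 + 1 + 4 + 4 + 4 + 4 + 4 + 4 + 4 + 4 + 4 + 4 + 4 + 4 = 60 = |G|.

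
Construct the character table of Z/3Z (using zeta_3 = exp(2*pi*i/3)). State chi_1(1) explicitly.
Character table of Z/3Z (irreps indexed chi_0,...,chi_2 with chi_k(m) = zeta_3^(k*m), zeta_3 = exp(2*pi*i/3)):
  irrep \ class  {0} (size 1)  {1} (size 1)    {2} (size 1)  
  chi_0          1             1               1             
  chi_1          1             exp(2*I*pi/3)   exp(-2*I*pi/3)
  chi_2          1             exp(-2*I*pi/3)  exp(2*I*pi/3) 

Spot check: chi_1(1) = zeta_3^(1*1) = zeta_3^1 = exp(2*I*pi/3).

Working: Z/3Z is abelian, so all 3 irreducible complex representations are 1-dimensional. They are given by chi_k(m) = zeta_3^(k*m) for k = 0,...,2. Row orthogonality: sum_m chi_k(m) conj(chi_l(m)) = 3 * [k = l].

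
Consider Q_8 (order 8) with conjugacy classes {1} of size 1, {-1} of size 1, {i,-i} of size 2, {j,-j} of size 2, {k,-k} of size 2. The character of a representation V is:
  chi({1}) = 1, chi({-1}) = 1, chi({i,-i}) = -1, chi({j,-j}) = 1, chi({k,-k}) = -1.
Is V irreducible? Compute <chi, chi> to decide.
Irreducible: <chi, chi> = 1.

Justification: <chi, chi> = (1/|G|) sum_C |C| * |chi(C)|^2 = (1/8)[1*|1|^2 + 1*|1|^2 + 2*|-1|^2 + 2*|1|^2 + 2*|-1|^2]
  = (1/8)[(1) + (1) + (2) + (2) + (2)] = 8/8 = 1.
A character is irreducible iff <chi, chi> = 1, so this representation is irreducible.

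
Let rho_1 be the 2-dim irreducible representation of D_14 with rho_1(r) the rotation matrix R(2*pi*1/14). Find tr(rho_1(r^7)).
chi_{rho_1}(r^7) = 2*cos(2*pi*1*7/14) = -2

Explanation: rho_1(r^7) is rotation by angle 2*pi*1*7/14, whose trace is 2*cos(2*pi*1*7/14) = -2.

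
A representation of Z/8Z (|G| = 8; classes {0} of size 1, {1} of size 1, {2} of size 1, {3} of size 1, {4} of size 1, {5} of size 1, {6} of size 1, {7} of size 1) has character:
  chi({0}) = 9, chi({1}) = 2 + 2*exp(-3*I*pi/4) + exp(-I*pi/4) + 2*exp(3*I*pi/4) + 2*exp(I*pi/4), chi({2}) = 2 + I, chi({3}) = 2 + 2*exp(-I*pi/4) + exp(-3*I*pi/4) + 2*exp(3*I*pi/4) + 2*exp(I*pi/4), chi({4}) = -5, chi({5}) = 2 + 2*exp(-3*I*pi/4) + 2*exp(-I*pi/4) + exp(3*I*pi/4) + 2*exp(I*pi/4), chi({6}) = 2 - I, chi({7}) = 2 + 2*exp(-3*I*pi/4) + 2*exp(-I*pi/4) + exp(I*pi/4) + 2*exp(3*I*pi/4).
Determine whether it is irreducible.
Not irreducible (reducible): <chi, chi> = 17 > 1.

Working: <chi, chi> = (1/|G|) sum_C |C| * |chi(C)|^2 = (1/8)[1*|9|^2 + 1*|2 + 2*exp(-3*I*pi/4) + exp(-I*pi/4) + 2*exp(3*I*pi/4) + 2*exp(I*pi/4)|^2 + 1*|2 + I|^2 + 1*|2 + 2*exp(-I*pi/4) + exp(-3*I*pi/4) + 2*exp(3*I*pi/4) + 2*exp(I*pi/4)|^2 + 1*|-5|^2 + 1*|2 + 2*exp(-3*I*pi/4) + 2*exp(-I*pi/4) + exp(3*I*pi/4) + 2*exp(I*pi/4)|^2 + 1*|2 - I|^2 + 1*|2 + 2*exp(-3*I*pi/4) + 2*exp(-I*pi/4) + exp(I*pi/4) + 2*exp(3*I*pi/4)|^2]
  = (1/8)[(81) + (5 + 8*exp(-3*I*pi/4) + 6*exp(-I*pi/4) + 6*exp(I*pi/4) + 8*exp(3*I*pi/4)) + (5) + (5 + 8*exp(-I*pi/4) + 6*exp(-3*I*pi/4) + 6*exp(3*I*pi/4) + 8*exp(I*pi/4)) + (25) + (5 + 8*exp(-I*pi/4) + 6*exp(-3*I*pi/4) + 6*exp(3*I*pi/4) + 8*exp(I*pi/4)) + (5) + (5 + 8*exp(-3*I*pi/4) + 6*exp(-I*pi/4) + 6*exp(I*pi/4) + 8*exp(3*I*pi/4))] = 136/8 = 17.
(Exp terms are combined using exp(i*s)*conj(exp(i*t)) = exp(i*(s-t)), and sums of them are collapsed using the identity that for every m > 1 the m distinct m-th roots of unity sum to 0, e.g. 1 + exp(2*I*pi/3) + exp(-2*I*pi/3) = 0.)
A character is irreducible iff <chi, chi> = 1, so this representation is reducible.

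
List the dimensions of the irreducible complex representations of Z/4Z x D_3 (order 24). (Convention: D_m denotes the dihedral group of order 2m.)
Dimensions: 1, 1, 1, 1, 1, 1, 1, 1, 2, 2, 2, 2

Explanation: There are 12 irreducibles (= number of conjugacy classes). Their dimensions d_i satisfy sum d_i^2 = |G| = 24: 1 + 1 + 1 + 1 + 1 + 1 + 1 + 1 + 4 + 4 + 4 + 4 = 24. (For the product with Z/4Z: each of the 4 1-dim characters of Z/4Z tensors with each irrep of D_3, giving 4 copies of each D_3-dimension.)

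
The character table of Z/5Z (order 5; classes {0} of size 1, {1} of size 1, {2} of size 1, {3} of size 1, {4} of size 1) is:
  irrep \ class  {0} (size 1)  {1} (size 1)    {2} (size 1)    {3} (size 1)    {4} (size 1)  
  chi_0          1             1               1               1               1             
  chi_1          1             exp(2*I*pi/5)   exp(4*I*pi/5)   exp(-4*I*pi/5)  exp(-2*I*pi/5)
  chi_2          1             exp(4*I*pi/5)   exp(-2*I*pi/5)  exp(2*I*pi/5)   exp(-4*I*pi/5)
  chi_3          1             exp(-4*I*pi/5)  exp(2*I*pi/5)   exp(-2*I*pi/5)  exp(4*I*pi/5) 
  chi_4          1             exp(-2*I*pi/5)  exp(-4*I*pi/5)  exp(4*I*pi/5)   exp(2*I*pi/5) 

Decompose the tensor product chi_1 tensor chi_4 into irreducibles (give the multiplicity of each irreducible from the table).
chi_1 tensor chi_4 = chi_0 (all other irreducibles have multiplicity 0).

Justification: The character of a tensor product is the pointwise product (chi_1 * chi_4)(C) = chi_1(C) * chi_4(C):
  {0}: (1)*(1), {1}: (exp(2*I*pi/5))*(exp(-2*I*pi/5)), {2}: (exp(4*I*pi/5))*(exp(-4*I*pi/5)), {3}: (exp(-4*I*pi/5))*(exp(4*I*pi/5)), {4}: (exp(-2*I*pi/5))*(exp(2*I*pi/5))
so (chi_1 * chi_4) takes values
  {0} -> 1, {1} -> 1, {2} -> 1, {3} -> 1, {4} -> 1.
Now take the inner product of this character with each irreducible chi from the table, <chi_1*chi_4, chi> = (1/5) sum_C |C| (chi_1*chi_4)(C) conj(chi(C)):
  <chi_1*chi_4, chi_0> = (1/5)[1*(1)*conj(1) + 1*(1)*conj(1) + 1*(1)*conj(1) + 1*(1)*conj(1) + 1*(1)*conj(1)]
      = (1/5)[(1) + (1) + (1) + (1) + (1)] = 5/5 = 1
  <chi_1*chi_4, chi_1> = (1/5)[1*(1)*conj(1) + 1*(1)*conj(exp(2*I*pi/5)) + 1*(1)*conj(exp(4*I*pi/5)) + 1*(1)*conj(exp(-4*I*pi/5)) + 1*(1)*conj(exp(-2*I*pi/5))]
      = (1/5)[(1) + (exp(-2*I*pi/5)) + (exp(-4*I*pi/5)) + (exp(4*I*pi/5)) + (exp(2*I*pi/5))] = 0/5 = 0
  <chi_1*chi_4, chi_2> = (1/5)[1*(1)*conj(1) + 1*(1)*conj(exp(4*I*pi/5)) + 1*(1)*conj(exp(-2*I*pi/5)) + 1*(1)*conj(exp(2*I*pi/5)) + 1*(1)*conj(exp(-4*I*pi/5))]
      = (1/5)[(1) + (exp(-4*I*pi/5)) + (exp(2*I*pi/5)) + (exp(-2*I*pi/5)) + (exp(4*I*pi/5))] = 0/5 = 0
  <chi_1*chi_4, chi_3> = (1/5)[1*(1)*conj(1) + 1*(1)*conj(exp(-4*I*pi/5)) + 1*(1)*conj(exp(2*I*pi/5)) + 1*(1)*conj(exp(-2*I*pi/5)) + 1*(1)*conj(exp(4*I*pi/5))]
      = (1/5)[(1) + (exp(4*I*pi/5)) + (exp(-2*I*pi/5)) + (exp(2*I*pi/5)) + (exp(-4*I*pi/5))] = 0/5 = 0
  <chi_1*chi_4, chi_4> = (1/5)[1*(1)*conj(1) + 1*(1)*conj(exp(-2*I*pi/5)) + 1*(1)*conj(exp(-4*I*pi/5)) + 1*(1)*conj(exp(4*I*pi/5)) + 1*(1)*conj(exp(2*I*pi/5))]
      = (1/5)[(1) + (exp(2*I*pi/5)) + (exp(4*I*pi/5)) + (exp(-4*I*pi/5)) + (exp(-2*I*pi/5))] = 0/5 = 0
(Exp terms are combined using exp(i*s)*conj(exp(i*t)) = exp(i*(s-t)), and sums of them are collapsed using the identity that for every m > 1 the m distinct m-th roots of unity sum to 0, e.g. 1 + exp(2*I*pi/3) + exp(-2*I*pi/3) = 0.)
Hence the multiplicities are chi_0: 1. Dimension check: dim(chi_1)*dim(chi_4) = 1*1 = 1 and sum (mult * dim) = 1*1 = 1.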